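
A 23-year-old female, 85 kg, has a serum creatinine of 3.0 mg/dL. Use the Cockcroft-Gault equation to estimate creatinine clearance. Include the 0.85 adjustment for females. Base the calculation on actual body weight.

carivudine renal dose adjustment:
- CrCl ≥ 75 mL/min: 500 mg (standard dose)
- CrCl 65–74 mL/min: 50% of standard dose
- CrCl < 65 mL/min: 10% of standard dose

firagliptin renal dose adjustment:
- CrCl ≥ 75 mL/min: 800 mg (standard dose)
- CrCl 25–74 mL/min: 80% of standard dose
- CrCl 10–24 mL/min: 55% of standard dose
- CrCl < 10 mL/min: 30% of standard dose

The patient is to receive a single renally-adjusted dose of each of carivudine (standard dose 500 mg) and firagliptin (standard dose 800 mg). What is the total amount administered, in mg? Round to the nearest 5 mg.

690 mg

CrCl = (140 − 23) × 85 / (72 × 3) × 0.85 = 9945.0 / 216.00 × 0.85 ≈ 39.1 mL/min
CrCl ≈ 39 mL/min.
carivudine: < 65 mL/min → 10% of 500 mg = 50 mg.
firagliptin: 25–74 mL/min → 80% of 800 mg = 640 mg.
Total = 50 + 640 = 690 mg.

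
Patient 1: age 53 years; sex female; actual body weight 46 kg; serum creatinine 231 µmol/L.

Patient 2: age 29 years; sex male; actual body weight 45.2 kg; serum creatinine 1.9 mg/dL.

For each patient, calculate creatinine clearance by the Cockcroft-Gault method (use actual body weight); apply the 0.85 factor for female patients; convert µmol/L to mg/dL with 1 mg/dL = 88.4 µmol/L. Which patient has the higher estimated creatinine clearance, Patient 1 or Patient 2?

Patient 2

Patient 1: SCr = 231 / 88.4 = 2.613 mg/dL
Patient 1: CrCl = (140 − 53) × 46 / (72 × 2.613) × 0.85 = 4002.0 / 188.14 × 0.85 ≈ 18.1 mL/min
Patient 2: CrCl = (140 − 29) × 45.2 / (72 × 1.9) = 5017.2 / 136.80 ≈ 36.7 mL/min
18.1 vs 36.7 mL/min → Patient 2 is higher.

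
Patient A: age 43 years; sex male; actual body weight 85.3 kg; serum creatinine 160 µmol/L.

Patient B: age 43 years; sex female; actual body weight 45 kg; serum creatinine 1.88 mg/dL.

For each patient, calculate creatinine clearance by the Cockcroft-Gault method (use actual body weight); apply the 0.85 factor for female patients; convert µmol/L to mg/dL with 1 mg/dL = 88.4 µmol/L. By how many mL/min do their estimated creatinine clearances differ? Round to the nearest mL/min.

Patient A: SCr = 160 / 88.4 = 1.81 mg/dL
Patient A: CrCl = (140 − 43) × 85.3 / (72 × 1.81) = 8274.1 / 130.32 ≈ 63.5 mL/min
Patient B: CrCl = (140 − 43) × 45 / (72 × 1.88) × 0.85 = 4365.0 / 135.36 × 0.85 ≈ 27.4 mL/min
|63.5 − 27.4| = 36.1 mL/min

36 mL/min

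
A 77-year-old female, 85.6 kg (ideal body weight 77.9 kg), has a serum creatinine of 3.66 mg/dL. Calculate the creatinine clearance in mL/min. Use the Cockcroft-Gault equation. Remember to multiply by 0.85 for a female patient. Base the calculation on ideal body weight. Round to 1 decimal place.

15.8 mL/min

CrCl = (140 − 77) × 77.9 / (72 × 3.66) × 0.85 = 4907.7 / 263.52 × 0.85 ≈ 15.8 mL/min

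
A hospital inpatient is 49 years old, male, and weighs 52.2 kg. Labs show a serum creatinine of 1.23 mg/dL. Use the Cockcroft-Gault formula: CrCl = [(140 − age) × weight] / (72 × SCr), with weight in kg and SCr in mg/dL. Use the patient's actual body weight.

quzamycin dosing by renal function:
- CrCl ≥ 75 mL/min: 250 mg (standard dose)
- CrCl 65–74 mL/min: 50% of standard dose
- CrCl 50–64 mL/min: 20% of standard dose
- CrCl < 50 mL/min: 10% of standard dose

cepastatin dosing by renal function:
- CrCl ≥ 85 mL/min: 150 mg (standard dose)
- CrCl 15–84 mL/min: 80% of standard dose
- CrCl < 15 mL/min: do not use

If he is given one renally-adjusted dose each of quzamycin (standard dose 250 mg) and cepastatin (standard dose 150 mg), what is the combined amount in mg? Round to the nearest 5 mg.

CrCl = (140 − 49) × 52.2 / (72 × 1.23) = 4750.2 / 88.56 ≈ 53.6 mL/min
CrCl ≈ 54 mL/min.
quzamycin: 50–64 mL/min → 20% of 250 mg = 50 mg.
cepastatin: 15–84 mL/min → 80% of 150 mg = 120 mg.
Total = 50 + 120 = 170 mg.

170 mg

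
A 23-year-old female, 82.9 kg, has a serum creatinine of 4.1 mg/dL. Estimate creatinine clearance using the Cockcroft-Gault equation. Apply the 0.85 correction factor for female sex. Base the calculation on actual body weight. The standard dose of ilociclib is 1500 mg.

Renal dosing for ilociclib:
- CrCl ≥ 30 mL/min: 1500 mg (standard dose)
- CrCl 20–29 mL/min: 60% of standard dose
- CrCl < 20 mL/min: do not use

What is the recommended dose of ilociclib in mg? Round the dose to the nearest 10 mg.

900 mg

CrCl = (140 − 23) × 82.9 / (72 × 4.1) × 0.85 = 9699.3 / 295.20 × 0.85 ≈ 27.9 mL/min
CrCl ≈ 28 mL/min → bracket 20–29 mL/min.
60% of 1500 mg = 900 mg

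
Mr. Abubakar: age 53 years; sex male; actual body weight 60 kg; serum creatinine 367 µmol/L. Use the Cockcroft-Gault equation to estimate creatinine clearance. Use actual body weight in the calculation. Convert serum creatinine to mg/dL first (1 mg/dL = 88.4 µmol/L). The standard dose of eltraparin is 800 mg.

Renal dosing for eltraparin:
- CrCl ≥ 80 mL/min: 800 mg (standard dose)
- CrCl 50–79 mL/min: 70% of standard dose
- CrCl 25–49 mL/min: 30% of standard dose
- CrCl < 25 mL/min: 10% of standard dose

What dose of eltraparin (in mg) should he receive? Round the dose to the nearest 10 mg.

SCr = 367 / 88.4 = 4.152 mg/dL
CrCl = (140 − 53) × 60 / (72 × 4.152) = 5220.0 / 298.94 ≈ 17.5 mL/min
CrCl ≈ 17 mL/min → bracket < 25 mL/min.
10% of 800 mg = 80 mg

80 mg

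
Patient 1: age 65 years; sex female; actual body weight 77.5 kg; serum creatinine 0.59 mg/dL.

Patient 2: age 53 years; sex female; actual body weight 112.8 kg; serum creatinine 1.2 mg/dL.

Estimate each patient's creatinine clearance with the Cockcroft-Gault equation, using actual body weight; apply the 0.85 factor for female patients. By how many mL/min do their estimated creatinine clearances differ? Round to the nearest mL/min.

20 mL/min

Patient 1: CrCl = (140 − 65) × 77.5 / (72 × 0.59) × 0.85 = 5812.5 / 42.48 × 0.85 ≈ 116.3 mL/min
Patient 2: CrCl = (140 − 53) × 112.8 / (72 × 1.2) × 0.85 = 9813.6 / 86.40 × 0.85 ≈ 96.5 mL/min
|116.3 − 96.5| = 19.8 mL/min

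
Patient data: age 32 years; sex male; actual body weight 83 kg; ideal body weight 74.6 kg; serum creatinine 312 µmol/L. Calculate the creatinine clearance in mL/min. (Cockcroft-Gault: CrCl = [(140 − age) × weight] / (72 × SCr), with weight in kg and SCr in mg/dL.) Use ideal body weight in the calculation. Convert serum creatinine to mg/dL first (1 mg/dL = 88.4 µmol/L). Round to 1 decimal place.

SCr = 312 / 88.4 = 3.529 mg/dL
CrCl = (140 − 32) × 74.6 / (72 × 3.529) = 8056.8 / 254.09 ≈ 31.7 mL/min

31.7 mL/min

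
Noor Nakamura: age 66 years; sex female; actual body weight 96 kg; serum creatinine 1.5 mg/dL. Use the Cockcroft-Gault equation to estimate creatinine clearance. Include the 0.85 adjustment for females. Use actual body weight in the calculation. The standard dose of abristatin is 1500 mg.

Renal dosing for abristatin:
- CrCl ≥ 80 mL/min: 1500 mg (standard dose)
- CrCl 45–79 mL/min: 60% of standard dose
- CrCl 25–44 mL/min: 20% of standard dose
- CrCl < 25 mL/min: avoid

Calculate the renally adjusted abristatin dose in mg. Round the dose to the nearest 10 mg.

900 mg

CrCl = (140 − 66) × 96 / (72 × 1.5) × 0.85 = 7104.0 / 108.00 × 0.85 ≈ 55.9 mL/min
CrCl ≈ 56 mL/min → bracket 45–79 mL/min.
60% of 1500 mg = 900 mg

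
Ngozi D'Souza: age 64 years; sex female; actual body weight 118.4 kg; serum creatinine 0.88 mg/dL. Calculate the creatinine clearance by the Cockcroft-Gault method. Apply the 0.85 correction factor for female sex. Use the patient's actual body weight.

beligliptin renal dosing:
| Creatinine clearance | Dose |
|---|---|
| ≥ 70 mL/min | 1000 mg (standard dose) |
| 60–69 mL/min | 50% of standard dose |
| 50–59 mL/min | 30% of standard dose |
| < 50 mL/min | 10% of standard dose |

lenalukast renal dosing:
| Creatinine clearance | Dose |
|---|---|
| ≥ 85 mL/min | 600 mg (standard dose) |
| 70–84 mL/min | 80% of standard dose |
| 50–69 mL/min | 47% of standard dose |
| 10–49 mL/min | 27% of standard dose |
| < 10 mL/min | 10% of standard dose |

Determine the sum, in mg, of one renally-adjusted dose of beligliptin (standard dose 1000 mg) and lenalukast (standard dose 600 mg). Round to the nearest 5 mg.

1600 mg

CrCl = (140 − 64) × 118.4 / (72 × 0.88) × 0.85 = 8998.4 / 63.36 × 0.85 ≈ 120.7 mL/min
CrCl ≈ 121 mL/min.
beligliptin: ≥ 70 mL/min → 100% of 1000 mg = 1000 mg.
lenalukast: ≥ 85 mL/min → 100% of 600 mg = 600 mg.
Total = 1000 + 600 = 1600 mg.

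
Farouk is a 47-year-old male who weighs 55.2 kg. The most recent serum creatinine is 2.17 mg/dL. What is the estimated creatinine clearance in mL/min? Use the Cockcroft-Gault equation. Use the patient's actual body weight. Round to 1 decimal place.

32.9 mL/min

CrCl = (140 − 47) × 55.2 / (72 × 2.17) = 5133.6 / 156.24 ≈ 32.9 mL/min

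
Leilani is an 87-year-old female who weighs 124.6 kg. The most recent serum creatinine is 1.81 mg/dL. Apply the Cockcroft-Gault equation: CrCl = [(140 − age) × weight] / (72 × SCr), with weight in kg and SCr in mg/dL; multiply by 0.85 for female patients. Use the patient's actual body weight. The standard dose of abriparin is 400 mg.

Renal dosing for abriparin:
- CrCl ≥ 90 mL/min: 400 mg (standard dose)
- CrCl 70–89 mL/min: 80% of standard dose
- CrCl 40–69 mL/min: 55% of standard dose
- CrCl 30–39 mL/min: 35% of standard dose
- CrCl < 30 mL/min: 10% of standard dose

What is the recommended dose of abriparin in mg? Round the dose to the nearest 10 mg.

CrCl = (140 − 87) × 124.6 / (72 × 1.81) × 0.85 = 6603.8 / 130.32 × 0.85 ≈ 43.1 mL/min
CrCl ≈ 43 mL/min → bracket 40–69 mL/min.
55% of 400 mg = 220 mg

220 mg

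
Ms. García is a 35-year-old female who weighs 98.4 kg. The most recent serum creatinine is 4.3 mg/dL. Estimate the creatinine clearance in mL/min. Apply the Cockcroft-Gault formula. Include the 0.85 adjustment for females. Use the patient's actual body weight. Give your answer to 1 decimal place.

CrCl = (140 − 35) × 98.4 / (72 × 4.3) × 0.85 = 10332.0 / 309.60 × 0.85 ≈ 28.4 mL/min

28.4 mL/min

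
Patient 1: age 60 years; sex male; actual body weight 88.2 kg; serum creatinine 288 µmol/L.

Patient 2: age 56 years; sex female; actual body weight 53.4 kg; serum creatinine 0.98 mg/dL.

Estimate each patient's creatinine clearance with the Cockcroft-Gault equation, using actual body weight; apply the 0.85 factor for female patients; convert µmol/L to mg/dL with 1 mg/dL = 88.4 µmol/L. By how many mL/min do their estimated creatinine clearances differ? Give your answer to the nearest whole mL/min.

Patient 1: SCr = 288 / 88.4 = 3.258 mg/dL
Patient 1: CrCl = (140 − 60) × 88.2 / (72 × 3.258) = 7056.0 / 234.58 ≈ 30.1 mL/min
Patient 2: CrCl = (140 − 56) × 53.4 / (72 × 0.98) × 0.85 = 4485.6 / 70.56 × 0.85 ≈ 54.0 mL/min
|30.1 − 54.0| = 23.9 mL/min

24 mL/min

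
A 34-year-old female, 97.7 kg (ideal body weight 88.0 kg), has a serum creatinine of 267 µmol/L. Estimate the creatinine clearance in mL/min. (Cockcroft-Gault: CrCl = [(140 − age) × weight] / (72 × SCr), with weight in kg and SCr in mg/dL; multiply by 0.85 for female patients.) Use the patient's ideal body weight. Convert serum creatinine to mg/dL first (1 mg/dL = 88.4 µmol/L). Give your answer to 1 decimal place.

SCr = 267 / 88.4 = 3.02 mg/dL
CrCl = (140 − 34) × 88 / (72 × 3.02) × 0.85 = 9328.0 / 217.44 × 0.85 ≈ 36.5 mL/min

36.5 mL/min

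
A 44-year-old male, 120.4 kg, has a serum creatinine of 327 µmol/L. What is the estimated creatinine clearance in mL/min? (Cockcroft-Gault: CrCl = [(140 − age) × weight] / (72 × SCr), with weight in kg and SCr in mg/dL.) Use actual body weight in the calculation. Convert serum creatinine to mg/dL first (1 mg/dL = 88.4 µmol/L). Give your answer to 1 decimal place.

SCr = 327 / 88.4 = 3.699 mg/dL
CrCl = (140 − 44) × 120.4 / (72 × 3.699) = 11558.4 / 266.33 ≈ 43.4 mL/min

43.4 mL/min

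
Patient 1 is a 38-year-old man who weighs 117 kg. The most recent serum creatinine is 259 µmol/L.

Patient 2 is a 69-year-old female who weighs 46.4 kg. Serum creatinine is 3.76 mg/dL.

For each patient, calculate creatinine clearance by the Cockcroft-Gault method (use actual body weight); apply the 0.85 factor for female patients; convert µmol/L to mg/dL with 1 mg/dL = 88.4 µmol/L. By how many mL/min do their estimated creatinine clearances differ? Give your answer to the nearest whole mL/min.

46 mL/min

Patient 1: SCr = 259 / 88.4 = 2.93 mg/dL
Patient 1: CrCl = (140 − 38) × 117 / (72 × 2.93) = 11934.0 / 210.96 ≈ 56.6 mL/min
Patient 2: CrCl = (140 − 69) × 46.4 / (72 × 3.76) × 0.85 = 3294.4 / 270.72 × 0.85 ≈ 10.3 mL/min
|56.6 − 10.3| = 46.3 mL/min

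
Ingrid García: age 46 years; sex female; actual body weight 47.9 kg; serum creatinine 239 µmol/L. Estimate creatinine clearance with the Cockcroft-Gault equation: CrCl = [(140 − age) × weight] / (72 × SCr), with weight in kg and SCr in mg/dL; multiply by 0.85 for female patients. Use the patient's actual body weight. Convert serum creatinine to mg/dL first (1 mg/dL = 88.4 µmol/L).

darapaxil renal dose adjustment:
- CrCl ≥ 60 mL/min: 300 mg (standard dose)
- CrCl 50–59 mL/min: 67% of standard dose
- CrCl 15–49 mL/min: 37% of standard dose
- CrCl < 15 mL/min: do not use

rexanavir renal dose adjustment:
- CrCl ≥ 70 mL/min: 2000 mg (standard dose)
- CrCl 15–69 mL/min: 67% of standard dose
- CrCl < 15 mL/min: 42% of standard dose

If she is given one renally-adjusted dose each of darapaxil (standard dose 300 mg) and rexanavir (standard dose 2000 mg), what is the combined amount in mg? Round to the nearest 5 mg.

SCr = 239 / 88.4 = 2.704 mg/dL
CrCl = (140 − 46) × 47.9 / (72 × 2.704) × 0.85 = 4502.6 / 194.69 × 0.85 ≈ 19.7 mL/min
CrCl ≈ 20 mL/min.
darapaxil: 15–49 mL/min → 37% of 300 mg = 111 mg.
rexanavir: 15–69 mL/min → 67% of 2000 mg = 1340 mg.
Total = 111 + 1340 = 1451 mg.

1450 mg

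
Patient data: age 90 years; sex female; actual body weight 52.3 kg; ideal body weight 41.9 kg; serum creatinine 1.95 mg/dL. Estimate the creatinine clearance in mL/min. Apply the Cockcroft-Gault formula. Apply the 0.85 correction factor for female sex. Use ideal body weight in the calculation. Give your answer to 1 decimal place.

12.7 mL/min

CrCl = (140 − 90) × 41.9 / (72 × 1.95) × 0.85 = 2095.0 / 140.40 × 0.85 ≈ 12.7 mL/min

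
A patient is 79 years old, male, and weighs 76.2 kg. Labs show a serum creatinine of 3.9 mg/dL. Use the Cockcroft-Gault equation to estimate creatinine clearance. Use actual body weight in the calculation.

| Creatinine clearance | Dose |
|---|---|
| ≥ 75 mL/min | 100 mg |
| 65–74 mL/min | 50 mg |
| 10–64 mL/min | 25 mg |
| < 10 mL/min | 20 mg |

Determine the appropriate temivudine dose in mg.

25 mg

CrCl = (140 − 79) × 76.2 / (72 × 3.9) = 4648.2 / 280.80 ≈ 16.6 mL/min
CrCl ≈ 17 mL/min → bracket 10–64 mL/min.
Dose for this bracket: 25 mg.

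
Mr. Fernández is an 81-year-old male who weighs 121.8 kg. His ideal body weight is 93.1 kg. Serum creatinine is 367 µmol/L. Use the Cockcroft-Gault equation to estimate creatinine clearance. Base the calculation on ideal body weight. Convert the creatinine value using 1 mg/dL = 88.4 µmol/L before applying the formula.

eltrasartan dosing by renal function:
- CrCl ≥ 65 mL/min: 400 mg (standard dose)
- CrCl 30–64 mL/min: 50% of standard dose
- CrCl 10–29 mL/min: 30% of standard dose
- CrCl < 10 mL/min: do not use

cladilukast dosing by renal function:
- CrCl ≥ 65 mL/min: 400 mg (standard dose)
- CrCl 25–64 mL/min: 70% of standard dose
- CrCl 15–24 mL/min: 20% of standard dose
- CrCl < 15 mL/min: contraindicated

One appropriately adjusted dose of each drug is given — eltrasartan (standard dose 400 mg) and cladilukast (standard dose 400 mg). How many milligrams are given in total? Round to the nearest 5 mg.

SCr = 367 / 88.4 = 4.152 mg/dL
CrCl = (140 − 81) × 93.1 / (72 × 4.152) = 5492.9 / 298.94 ≈ 18.4 mL/min
CrCl ≈ 18 mL/min.
eltrasartan: 10–29 mL/min → 30% of 400 mg = 120 mg.
cladilukast: 15–24 mL/min → 20% of 400 mg = 80 mg.
Total = 120 + 80 = 200 mg.

200 mg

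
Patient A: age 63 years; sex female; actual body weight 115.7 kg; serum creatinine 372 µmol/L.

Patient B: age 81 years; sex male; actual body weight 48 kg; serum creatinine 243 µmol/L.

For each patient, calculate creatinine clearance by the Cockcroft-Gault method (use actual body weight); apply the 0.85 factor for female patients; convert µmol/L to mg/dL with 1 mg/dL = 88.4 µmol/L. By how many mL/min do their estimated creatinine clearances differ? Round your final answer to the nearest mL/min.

11 mL/min

Patient A: SCr = 372 / 88.4 = 4.208 mg/dL
Patient A: CrCl = (140 − 63) × 115.7 / (72 × 4.208) × 0.85 = 8908.9 / 302.98 × 0.85 ≈ 25.0 mL/min
Patient B: SCr = 243 / 88.4 = 2.749 mg/dL
Patient B: CrCl = (140 − 81) × 48 / (72 × 2.749) = 2832.0 / 197.93 ≈ 14.3 mL/min
|25.0 − 14.3| = 10.7 mL/min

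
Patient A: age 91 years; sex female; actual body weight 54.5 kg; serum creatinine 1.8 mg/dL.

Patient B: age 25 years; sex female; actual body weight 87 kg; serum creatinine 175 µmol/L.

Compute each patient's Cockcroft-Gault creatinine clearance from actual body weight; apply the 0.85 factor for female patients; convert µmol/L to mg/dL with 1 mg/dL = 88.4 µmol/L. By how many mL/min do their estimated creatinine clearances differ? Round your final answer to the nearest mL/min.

Patient A: CrCl = (140 − 91) × 54.5 / (72 × 1.8) × 0.85 = 2670.5 / 129.60 × 0.85 ≈ 17.5 mL/min
Patient B: SCr = 175 / 88.4 = 1.98 mg/dL
Patient B: CrCl = (140 − 25) × 87 / (72 × 1.98) × 0.85 = 10005.0 / 142.56 × 0.85 ≈ 59.7 mL/min
|17.5 − 59.7| = 42.2 mL/min

42 mL/min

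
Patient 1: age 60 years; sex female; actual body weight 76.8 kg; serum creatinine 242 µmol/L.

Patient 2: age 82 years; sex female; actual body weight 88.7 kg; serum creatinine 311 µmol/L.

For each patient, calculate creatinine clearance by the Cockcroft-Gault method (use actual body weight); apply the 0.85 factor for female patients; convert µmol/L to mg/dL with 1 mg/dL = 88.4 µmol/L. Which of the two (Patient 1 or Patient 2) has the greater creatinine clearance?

Patient 1: SCr = 242 / 88.4 = 2.738 mg/dL
Patient 1: CrCl = (140 − 60) × 76.8 / (72 × 2.738) × 0.85 = 6144.0 / 197.14 × 0.85 ≈ 26.5 mL/min
Patient 2: SCr = 311 / 88.4 = 3.518 mg/dL
Patient 2: CrCl = (140 − 82) × 88.7 / (72 × 3.518) × 0.85 = 5144.6 / 253.30 × 0.85 ≈ 17.3 mL/min
26.5 vs 17.3 mL/min → Patient 1 is higher.

Patient 1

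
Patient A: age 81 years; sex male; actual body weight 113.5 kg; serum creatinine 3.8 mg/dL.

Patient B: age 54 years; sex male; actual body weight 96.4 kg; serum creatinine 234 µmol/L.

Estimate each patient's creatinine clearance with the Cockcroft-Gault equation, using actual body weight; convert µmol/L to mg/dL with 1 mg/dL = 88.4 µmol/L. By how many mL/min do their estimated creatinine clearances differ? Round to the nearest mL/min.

19 mL/min

Patient A: CrCl = (140 − 81) × 113.5 / (72 × 3.8) = 6696.5 / 273.60 ≈ 24.5 mL/min
Patient B: SCr = 234 / 88.4 = 2.647 mg/dL
Patient B: CrCl = (140 − 54) × 96.4 / (72 × 2.647) = 8290.4 / 190.58 ≈ 43.5 mL/min
|24.5 − 43.5| = 19.0 mL/min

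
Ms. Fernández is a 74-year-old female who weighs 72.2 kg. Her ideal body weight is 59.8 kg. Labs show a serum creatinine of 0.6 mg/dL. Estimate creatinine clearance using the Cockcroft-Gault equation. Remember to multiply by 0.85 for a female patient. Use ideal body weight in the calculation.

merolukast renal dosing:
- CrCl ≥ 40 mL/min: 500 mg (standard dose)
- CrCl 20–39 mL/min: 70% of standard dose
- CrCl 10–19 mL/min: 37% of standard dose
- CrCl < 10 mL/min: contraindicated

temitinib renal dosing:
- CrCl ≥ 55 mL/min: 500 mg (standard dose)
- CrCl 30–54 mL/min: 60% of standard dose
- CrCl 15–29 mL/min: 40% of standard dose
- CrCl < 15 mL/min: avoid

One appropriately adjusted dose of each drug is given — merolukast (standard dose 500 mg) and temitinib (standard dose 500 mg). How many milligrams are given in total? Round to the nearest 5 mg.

CrCl = (140 − 74) × 59.8 / (72 × 0.6) × 0.85 = 3946.8 / 43.20 × 0.85 ≈ 77.7 mL/min
CrCl ≈ 78 mL/min.
merolukast: ≥ 40 mL/min → 100% of 500 mg = 500 mg.
temitinib: ≥ 55 mL/min → 100% of 500 mg = 500 mg.
Total = 500 + 500 = 1000 mg.

1000 mg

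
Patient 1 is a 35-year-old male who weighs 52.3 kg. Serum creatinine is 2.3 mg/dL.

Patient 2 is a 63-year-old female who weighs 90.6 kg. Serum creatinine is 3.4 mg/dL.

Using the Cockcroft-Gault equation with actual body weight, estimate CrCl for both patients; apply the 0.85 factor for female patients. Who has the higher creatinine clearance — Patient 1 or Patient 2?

Patient 1

Patient 1: CrCl = (140 − 35) × 52.3 / (72 × 2.3) = 5491.5 / 165.60 ≈ 33.2 mL/min
Patient 2: CrCl = (140 − 63) × 90.6 / (72 × 3.4) × 0.85 = 6976.2 / 244.80 × 0.85 ≈ 24.2 mL/min
33.2 vs 24.2 mL/min → Patient 1 is higher.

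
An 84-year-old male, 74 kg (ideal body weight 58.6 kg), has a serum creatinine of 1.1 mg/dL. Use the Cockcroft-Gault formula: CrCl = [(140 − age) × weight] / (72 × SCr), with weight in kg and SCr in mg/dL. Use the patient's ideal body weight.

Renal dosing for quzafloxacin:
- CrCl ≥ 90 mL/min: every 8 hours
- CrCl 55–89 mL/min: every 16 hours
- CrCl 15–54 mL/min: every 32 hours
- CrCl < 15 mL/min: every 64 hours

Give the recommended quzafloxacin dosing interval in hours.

CrCl = (140 − 84) × 58.6 / (72 × 1.1) = 3281.6 / 79.20 ≈ 41.4 mL/min
CrCl ≈ 41 mL/min → bracket 15–54 mL/min → every 32 hours.

every 32 hours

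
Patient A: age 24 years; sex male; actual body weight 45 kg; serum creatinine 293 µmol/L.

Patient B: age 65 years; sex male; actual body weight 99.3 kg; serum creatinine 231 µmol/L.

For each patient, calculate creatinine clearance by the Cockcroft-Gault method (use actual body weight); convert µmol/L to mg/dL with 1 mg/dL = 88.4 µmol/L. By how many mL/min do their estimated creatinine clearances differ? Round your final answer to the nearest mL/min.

Patient A: SCr = 293 / 88.4 = 3.314 mg/dL
Patient A: CrCl = (140 − 24) × 45 / (72 × 3.314) = 5220.0 / 238.61 ≈ 21.9 mL/min
Patient B: SCr = 231 / 88.4 = 2.613 mg/dL
Patient B: CrCl = (140 − 65) × 99.3 / (72 × 2.613) = 7447.5 / 188.14 ≈ 39.6 mL/min
|21.9 − 39.6| = 17.7 mL/min

18 mL/min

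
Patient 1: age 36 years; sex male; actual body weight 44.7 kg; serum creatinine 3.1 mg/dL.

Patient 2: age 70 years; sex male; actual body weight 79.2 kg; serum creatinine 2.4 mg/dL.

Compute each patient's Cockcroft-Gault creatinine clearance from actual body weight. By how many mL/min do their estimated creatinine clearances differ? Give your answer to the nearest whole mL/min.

11 mL/min

Patient 1: CrCl = (140 − 36) × 44.7 / (72 × 3.1) = 4648.8 / 223.20 ≈ 20.8 mL/min
Patient 2: CrCl = (140 − 70) × 79.2 / (72 × 2.4) = 5544.0 / 172.80 ≈ 32.1 mL/min
|20.8 − 32.1| = 11.3 mL/min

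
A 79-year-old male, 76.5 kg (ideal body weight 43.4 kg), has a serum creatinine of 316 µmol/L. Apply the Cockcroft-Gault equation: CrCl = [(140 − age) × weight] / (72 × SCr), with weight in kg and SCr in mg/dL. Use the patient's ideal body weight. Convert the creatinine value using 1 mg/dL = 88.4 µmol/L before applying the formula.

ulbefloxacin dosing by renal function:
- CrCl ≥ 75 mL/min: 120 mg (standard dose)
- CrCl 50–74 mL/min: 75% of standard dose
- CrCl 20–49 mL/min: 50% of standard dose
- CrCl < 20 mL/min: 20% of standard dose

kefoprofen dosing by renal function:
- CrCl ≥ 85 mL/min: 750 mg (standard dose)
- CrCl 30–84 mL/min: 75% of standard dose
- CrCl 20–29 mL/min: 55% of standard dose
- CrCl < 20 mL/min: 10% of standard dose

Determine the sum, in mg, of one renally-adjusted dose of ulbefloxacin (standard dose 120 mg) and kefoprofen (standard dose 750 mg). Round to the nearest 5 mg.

SCr = 316 / 88.4 = 3.575 mg/dL
CrCl = (140 − 79) × 43.4 / (72 × 3.575) = 2647.4 / 257.40 ≈ 10.3 mL/min
CrCl ≈ 10 mL/min.
ulbefloxacin: < 20 mL/min → 20% of 120 mg = 24 mg.
kefoprofen: < 20 mL/min → 10% of 750 mg = 75 mg.
Total = 24 + 75 = 99 mg.

100 mg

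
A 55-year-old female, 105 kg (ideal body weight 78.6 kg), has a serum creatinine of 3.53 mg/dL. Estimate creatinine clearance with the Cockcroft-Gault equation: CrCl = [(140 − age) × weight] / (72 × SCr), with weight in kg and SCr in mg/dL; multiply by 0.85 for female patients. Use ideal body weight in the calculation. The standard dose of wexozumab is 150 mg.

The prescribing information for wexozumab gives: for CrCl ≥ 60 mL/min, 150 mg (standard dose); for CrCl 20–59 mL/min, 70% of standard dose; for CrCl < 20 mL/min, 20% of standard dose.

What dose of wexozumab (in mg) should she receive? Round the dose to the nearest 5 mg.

105 mg

CrCl = (140 − 55) × 78.6 / (72 × 3.53) × 0.85 = 6681.0 / 254.16 × 0.85 ≈ 22.3 mL/min
CrCl ≈ 22 mL/min → bracket 20–59 mL/min.
70% of 150 mg = 105 mg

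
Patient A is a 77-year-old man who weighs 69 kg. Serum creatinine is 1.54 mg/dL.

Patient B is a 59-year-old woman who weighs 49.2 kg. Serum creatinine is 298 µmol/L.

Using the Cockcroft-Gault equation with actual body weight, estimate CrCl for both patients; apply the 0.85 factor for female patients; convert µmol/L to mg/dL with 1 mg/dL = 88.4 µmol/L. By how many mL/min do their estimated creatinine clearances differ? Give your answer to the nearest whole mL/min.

Patient A: CrCl = (140 − 77) × 69 / (72 × 1.54) = 4347.0 / 110.88 ≈ 39.2 mL/min
Patient B: SCr = 298 / 88.4 = 3.371 mg/dL
Patient B: CrCl = (140 − 59) × 49.2 / (72 × 3.371) × 0.85 = 3985.2 / 242.71 × 0.85 ≈ 14.0 mL/min
|39.2 − 14.0| = 25.2 mL/min

25 mL/min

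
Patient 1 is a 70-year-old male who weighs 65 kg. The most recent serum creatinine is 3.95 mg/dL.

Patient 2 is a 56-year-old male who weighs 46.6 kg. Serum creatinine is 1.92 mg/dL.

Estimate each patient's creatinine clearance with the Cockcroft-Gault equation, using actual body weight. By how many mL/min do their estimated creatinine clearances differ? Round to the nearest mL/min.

12 mL/min

Patient 1: CrCl = (140 − 70) × 65 / (72 × 3.95) = 4550.0 / 284.40 ≈ 16.0 mL/min
Patient 2: CrCl = (140 − 56) × 46.6 / (72 × 1.92) = 3914.4 / 138.24 ≈ 28.3 mL/min
|16.0 − 28.3| = 12.3 mL/min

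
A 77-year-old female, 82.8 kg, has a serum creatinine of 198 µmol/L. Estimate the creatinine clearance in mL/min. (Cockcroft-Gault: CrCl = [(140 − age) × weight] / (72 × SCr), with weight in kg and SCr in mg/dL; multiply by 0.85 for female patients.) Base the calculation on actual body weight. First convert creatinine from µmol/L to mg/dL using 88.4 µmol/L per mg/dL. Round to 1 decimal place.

SCr = 198 / 88.4 = 2.24 mg/dL
CrCl = (140 − 77) × 82.8 / (72 × 2.24) × 0.85 = 5216.4 / 161.28 × 0.85 ≈ 27.5 mL/min

27.5 mL/min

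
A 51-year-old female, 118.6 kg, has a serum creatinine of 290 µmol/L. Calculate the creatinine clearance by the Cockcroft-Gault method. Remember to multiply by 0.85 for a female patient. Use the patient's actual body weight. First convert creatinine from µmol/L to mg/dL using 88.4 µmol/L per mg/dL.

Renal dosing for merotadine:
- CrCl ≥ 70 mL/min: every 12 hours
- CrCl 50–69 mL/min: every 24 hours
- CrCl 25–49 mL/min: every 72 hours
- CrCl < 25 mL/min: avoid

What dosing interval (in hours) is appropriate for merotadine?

SCr = 290 / 88.4 = 3.281 mg/dL
CrCl = (140 − 51) × 118.6 / (72 × 3.281) × 0.85 = 10555.4 / 236.23 × 0.85 ≈ 38.0 mL/min
CrCl ≈ 38 mL/min → bracket 25–49 mL/min → every 72 hours.

every 72 hours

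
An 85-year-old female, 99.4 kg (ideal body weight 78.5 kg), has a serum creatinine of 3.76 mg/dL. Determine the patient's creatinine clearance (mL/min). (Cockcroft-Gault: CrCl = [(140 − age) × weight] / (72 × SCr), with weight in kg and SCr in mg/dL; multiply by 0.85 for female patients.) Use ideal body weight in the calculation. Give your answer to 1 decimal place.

CrCl = (140 − 85) × 78.5 / (72 × 3.76) × 0.85 = 4317.5 / 270.72 × 0.85 ≈ 13.6 mL/min

13.6 mL/min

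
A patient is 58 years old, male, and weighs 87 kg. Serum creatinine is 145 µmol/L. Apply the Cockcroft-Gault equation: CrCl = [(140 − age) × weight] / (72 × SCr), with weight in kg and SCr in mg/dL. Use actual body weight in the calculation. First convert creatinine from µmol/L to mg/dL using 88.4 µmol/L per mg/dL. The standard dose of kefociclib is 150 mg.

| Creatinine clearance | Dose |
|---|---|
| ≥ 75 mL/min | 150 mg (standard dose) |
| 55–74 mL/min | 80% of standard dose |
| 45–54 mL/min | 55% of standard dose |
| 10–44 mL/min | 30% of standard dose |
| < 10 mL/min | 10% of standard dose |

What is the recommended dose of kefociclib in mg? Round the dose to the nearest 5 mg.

120 mg

SCr = 145 / 88.4 = 1.64 mg/dL
CrCl = (140 − 58) × 87 / (72 × 1.64) = 7134.0 / 118.08 ≈ 60.4 mL/min
CrCl ≈ 60 mL/min → bracket 55–74 mL/min.
80% of 150 mg = 120 mg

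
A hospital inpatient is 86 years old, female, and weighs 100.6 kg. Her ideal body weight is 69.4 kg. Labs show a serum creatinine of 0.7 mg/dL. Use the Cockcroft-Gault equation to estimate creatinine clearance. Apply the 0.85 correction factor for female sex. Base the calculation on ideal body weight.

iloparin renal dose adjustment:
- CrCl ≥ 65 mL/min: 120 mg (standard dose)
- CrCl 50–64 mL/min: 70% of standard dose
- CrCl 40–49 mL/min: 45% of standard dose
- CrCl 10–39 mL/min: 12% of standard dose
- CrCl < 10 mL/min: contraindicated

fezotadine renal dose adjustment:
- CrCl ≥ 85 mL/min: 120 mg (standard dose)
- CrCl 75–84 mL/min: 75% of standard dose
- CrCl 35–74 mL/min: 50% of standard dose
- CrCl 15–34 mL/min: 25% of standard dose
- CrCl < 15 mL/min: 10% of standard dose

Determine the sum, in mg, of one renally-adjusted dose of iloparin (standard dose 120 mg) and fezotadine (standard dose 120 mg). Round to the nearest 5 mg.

145 mg

CrCl = (140 − 86) × 69.4 / (72 × 0.7) × 0.85 = 3747.6 / 50.40 × 0.85 ≈ 63.2 mL/min
CrCl ≈ 63 mL/min.
iloparin: 50–64 mL/min → 70% of 120 mg = 84 mg.
fezotadine: 35–74 mL/min → 50% of 120 mg = 60 mg.
Total = 84 + 60 = 144 mg.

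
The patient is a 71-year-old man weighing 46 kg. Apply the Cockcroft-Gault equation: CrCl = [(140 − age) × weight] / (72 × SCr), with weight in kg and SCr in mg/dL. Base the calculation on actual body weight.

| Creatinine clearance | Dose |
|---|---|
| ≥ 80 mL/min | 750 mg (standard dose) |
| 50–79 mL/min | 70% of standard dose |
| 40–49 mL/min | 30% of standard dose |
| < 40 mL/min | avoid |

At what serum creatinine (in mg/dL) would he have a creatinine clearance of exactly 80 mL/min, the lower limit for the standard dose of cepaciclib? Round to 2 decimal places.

Standard dose requires CrCl ≥ 80 mL/min.
Set (140 − 71) × 46 / (72 × SCr) = 80
SCr = (140 − 71) × 46 / (72 × 80) = 0.551 mg/dL

0.55 mg/dL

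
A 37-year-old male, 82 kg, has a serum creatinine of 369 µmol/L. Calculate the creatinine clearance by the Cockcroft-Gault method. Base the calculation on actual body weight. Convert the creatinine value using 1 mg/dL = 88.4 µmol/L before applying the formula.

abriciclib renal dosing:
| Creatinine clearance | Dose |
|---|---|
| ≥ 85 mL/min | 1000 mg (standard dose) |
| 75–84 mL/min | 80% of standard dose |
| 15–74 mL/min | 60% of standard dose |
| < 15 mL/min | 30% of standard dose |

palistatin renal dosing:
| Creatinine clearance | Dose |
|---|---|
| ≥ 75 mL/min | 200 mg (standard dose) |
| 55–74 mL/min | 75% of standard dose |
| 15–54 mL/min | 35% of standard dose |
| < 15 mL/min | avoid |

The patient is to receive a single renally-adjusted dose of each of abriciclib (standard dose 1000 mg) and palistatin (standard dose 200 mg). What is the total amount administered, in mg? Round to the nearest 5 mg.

SCr = 369 / 88.4 = 4.174 mg/dL
CrCl = (140 − 37) × 82 / (72 × 4.174) = 8446.0 / 300.53 ≈ 28.1 mL/min
CrCl ≈ 28 mL/min.
abriciclib: 15–74 mL/min → 60% of 1000 mg = 600 mg.
palistatin: 15–54 mL/min → 35% of 200 mg = 70 mg.
Total = 600 + 70 = 670 mg.

670 mg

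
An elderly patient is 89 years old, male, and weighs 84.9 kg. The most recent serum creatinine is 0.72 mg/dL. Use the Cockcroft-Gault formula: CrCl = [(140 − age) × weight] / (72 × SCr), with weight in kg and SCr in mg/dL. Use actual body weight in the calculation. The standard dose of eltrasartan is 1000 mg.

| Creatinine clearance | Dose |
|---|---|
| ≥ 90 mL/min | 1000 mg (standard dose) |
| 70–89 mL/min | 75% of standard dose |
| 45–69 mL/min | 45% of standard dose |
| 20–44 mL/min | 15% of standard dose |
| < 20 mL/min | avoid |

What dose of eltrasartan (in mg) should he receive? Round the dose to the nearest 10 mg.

750 mg

CrCl = (140 − 89) × 84.9 / (72 × 0.72) = 4329.9 / 51.84 ≈ 83.5 mL/min
CrCl ≈ 84 mL/min → bracket 70–89 mL/min.
75% of 1000 mg = 750 mg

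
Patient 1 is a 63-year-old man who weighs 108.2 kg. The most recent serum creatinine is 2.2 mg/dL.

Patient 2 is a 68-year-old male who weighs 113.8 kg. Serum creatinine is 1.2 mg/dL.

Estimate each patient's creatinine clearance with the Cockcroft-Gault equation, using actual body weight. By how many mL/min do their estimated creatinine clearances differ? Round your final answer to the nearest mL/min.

Patient 1: CrCl = (140 − 63) × 108.2 / (72 × 2.2) = 8331.4 / 158.40 ≈ 52.6 mL/min
Patient 2: CrCl = (140 − 68) × 113.8 / (72 × 1.2) = 8193.6 / 86.40 ≈ 94.8 mL/min
|52.6 − 94.8| = 42.2 mL/min

42 mL/min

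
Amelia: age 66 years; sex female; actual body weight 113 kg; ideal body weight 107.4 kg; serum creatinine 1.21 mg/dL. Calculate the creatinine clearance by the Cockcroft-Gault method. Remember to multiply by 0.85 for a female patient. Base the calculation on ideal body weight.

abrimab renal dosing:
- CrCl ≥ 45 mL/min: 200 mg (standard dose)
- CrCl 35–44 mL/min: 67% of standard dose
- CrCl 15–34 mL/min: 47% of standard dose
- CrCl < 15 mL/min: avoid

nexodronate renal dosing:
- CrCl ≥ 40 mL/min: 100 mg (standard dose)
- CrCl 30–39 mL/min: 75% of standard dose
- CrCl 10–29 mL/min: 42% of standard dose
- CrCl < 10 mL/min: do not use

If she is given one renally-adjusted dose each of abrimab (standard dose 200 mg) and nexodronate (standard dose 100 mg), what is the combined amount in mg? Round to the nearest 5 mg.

CrCl = (140 − 66) × 107.4 / (72 × 1.21) × 0.85 = 7947.6 / 87.12 × 0.85 ≈ 77.5 mL/min
CrCl ≈ 78 mL/min.
abrimab: ≥ 45 mL/min → 100% of 200 mg = 200 mg.
nexodronate: ≥ 40 mL/min → 100% of 100 mg = 100 mg.
Total = 200 + 100 = 300 mg.

300 mg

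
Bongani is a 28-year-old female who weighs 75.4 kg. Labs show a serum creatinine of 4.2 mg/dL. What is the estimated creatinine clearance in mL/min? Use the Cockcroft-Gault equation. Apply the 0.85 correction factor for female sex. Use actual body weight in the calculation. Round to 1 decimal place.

CrCl = (140 − 28) × 75.4 / (72 × 4.2) × 0.85 = 8444.8 / 302.40 × 0.85 ≈ 23.7 mL/min

23.7 mL/min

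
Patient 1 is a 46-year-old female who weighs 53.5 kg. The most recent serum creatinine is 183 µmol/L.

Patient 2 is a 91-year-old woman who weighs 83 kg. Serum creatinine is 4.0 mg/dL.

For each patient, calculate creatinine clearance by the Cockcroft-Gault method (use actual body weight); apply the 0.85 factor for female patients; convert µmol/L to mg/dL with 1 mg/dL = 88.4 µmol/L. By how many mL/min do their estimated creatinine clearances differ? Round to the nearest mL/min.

17 mL/min

Patient 1: SCr = 183 / 88.4 = 2.07 mg/dL
Patient 1: CrCl = (140 − 46) × 53.5 / (72 × 2.07) × 0.85 = 5029.0 / 149.04 × 0.85 ≈ 28.7 mL/min
Patient 2: CrCl = (140 − 91) × 83 / (72 × 4) × 0.85 = 4067.0 / 288.00 × 0.85 ≈ 12.0 mL/min
|28.7 − 12.0| = 16.7 mL/min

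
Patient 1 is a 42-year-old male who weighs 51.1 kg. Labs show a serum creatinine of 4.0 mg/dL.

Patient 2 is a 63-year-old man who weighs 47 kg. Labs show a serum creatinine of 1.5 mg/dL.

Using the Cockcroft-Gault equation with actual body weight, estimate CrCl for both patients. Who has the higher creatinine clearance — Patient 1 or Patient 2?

Patient 2

Patient 1: CrCl = (140 − 42) × 51.1 / (72 × 4) = 5007.8 / 288.00 ≈ 17.4 mL/min
Patient 2: CrCl = (140 − 63) × 47 / (72 × 1.5) = 3619.0 / 108.00 ≈ 33.5 mL/min
17.4 vs 33.5 mL/min → Patient 2 is higher.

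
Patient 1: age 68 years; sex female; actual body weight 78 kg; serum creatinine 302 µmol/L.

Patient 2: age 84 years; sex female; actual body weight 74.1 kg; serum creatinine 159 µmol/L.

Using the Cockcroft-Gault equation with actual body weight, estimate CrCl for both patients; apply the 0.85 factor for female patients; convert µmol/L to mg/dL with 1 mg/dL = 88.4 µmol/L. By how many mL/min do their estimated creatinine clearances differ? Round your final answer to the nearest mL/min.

8 mL/min

Patient 1: SCr = 302 / 88.4 = 3.416 mg/dL
Patient 1: CrCl = (140 − 68) × 78 / (72 × 3.416) × 0.85 = 5616.0 / 245.95 × 0.85 ≈ 19.4 mL/min
Patient 2: SCr = 159 / 88.4 = 1.799 mg/dL
Patient 2: CrCl = (140 − 84) × 74.1 / (72 × 1.799) × 0.85 = 4149.6 / 129.53 × 0.85 ≈ 27.2 mL/min
|19.4 − 27.2| = 7.8 mL/min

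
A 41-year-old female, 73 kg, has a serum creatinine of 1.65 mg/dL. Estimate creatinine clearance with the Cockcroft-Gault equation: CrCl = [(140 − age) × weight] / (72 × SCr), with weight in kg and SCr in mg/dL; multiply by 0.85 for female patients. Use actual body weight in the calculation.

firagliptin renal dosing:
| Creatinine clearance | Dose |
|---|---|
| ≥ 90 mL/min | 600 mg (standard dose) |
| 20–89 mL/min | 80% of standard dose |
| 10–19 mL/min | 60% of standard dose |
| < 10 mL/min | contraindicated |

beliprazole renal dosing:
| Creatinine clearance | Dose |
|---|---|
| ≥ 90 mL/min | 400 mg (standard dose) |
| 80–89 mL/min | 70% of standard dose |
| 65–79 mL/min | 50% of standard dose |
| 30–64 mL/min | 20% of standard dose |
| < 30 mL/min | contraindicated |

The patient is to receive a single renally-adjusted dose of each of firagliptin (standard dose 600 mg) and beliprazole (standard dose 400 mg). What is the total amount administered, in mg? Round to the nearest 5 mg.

560 mg

CrCl = (140 − 41) × 73 / (72 × 1.65) × 0.85 = 7227.0 / 118.80 × 0.85 ≈ 51.7 mL/min
CrCl ≈ 52 mL/min.
firagliptin: 20–89 mL/min → 80% of 600 mg = 480 mg.
beliprazole: 30–64 mL/min → 20% of 400 mg = 80 mg.
Total = 480 + 80 = 560 mg.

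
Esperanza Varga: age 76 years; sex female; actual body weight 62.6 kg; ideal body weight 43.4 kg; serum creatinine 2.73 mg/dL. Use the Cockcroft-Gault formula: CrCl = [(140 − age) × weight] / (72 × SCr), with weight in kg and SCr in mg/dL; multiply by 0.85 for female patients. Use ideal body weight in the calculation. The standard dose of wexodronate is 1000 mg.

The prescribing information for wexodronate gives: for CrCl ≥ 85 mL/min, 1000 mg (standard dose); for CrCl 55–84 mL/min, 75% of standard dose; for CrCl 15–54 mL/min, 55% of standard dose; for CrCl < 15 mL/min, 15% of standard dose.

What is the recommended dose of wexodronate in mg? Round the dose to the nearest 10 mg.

150 mg

CrCl = (140 − 76) × 43.4 / (72 × 2.73) × 0.85 = 2777.6 / 196.56 × 0.85 ≈ 12.0 mL/min
CrCl ≈ 12 mL/min → bracket < 15 mL/min.
15% of 1000 mg = 150 mg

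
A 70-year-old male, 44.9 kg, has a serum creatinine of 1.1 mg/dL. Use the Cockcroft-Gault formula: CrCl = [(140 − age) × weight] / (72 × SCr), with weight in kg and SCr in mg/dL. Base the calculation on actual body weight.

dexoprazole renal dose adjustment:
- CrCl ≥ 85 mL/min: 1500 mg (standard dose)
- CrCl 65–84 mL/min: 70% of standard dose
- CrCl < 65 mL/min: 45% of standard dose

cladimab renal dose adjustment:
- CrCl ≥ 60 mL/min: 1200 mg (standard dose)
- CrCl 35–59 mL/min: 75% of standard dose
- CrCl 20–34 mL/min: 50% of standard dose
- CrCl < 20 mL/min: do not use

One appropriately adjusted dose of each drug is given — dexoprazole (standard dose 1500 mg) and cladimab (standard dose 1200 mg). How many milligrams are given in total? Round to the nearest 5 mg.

1575 mg

CrCl = (140 − 70) × 44.9 / (72 × 1.1) = 3143.0 / 79.20 ≈ 39.7 mL/min
CrCl ≈ 40 mL/min.
dexoprazole: < 65 mL/min → 45% of 1500 mg = 675 mg.
cladimab: 35–59 mL/min → 75% of 1200 mg = 900 mg.
Total = 675 + 900 = 1575 mg.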